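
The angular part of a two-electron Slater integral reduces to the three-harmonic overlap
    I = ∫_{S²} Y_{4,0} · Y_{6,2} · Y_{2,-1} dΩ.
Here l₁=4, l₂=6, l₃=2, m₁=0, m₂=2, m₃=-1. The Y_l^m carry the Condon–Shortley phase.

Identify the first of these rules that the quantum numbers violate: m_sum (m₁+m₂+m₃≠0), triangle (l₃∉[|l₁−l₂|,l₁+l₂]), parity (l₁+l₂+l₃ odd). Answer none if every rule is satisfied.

m_sum

m₁+m₂+m₃ = 0 + 2 − 1 = 1  ✗
triangle: |4−6|=2 ≤ l₃=2 ≤ 4+6=10
parity: l₁+l₂+l₃ = 12 is even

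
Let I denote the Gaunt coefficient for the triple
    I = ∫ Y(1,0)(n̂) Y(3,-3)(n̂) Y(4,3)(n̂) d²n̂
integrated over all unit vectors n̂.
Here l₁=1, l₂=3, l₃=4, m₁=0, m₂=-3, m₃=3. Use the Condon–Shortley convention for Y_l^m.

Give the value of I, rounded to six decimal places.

-0.162868

m-sum 0 ✓  L=8 even ✓  2≤4≤4 ✓
Π(2lᵢ+1) = 3×7×9 = 189
triangle coeff Δ(1,3,4) = 1/252
Σ_t [0,0]: t=0:+1/36 = 1/36
(3j)²=4/63 [(1 3 4; 0 0 0)], sign=+1
Σ_t [0,0]: t=0:+1/720 = 1/720
(3j)²=1/36 [(1 3 4; 0 -3 3)], sign=-1
⇒ 4πI² = 1/3
I = (-1)√(1/3/(4π)) = -0.16286750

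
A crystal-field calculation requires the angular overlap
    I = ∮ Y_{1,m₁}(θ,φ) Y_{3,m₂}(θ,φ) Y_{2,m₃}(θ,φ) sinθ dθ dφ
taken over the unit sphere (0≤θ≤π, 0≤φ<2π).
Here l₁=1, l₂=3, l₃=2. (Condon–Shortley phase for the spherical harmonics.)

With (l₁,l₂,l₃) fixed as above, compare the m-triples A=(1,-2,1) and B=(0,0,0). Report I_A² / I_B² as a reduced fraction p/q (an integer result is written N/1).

Same 1,3,2: normalisation and zero-m 3j drop out of the ratio.
A: Δ: 2! 0! 4! / 7! → 1/105; sum: t=0:+1/12 = 1/12; 3j²(1 3 2; 1 -2 1) = Δ·Π!·Σ² = 2/21  (sign -1)
B: Δ: 2! 0! 4! / 7! → 1/105; sum: t=1:−1/4 = -1/4; 3j²(1 3 2; 0 0 0) = Δ·Π!·Σ² = 3/35  (sign -1)
I_A²/I_B² = (2/21)/(3/35) = 10/9

10/9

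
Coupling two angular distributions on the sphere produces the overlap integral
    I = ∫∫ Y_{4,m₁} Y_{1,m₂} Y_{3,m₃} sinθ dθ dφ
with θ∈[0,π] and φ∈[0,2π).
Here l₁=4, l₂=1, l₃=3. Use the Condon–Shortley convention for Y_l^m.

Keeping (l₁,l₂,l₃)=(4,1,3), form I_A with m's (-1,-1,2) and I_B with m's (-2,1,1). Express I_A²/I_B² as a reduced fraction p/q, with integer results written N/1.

Same 4,1,3: normalisation and zero-m 3j drop out of the ratio.
A: Δ: 2! 6! 0! / 9! → 1/252; sum: t=0:+1/240 = 1/240; 3j²(4 1 3; -1 -1 2) = Δ·Π!·Σ² = 1/84  (sign -1)
B: Δ: 2! 6! 0! / 9! → 1/252; sum: t=2:+1/96 = 1/96; 3j²(4 1 3; -2 1 1) = Δ·Π!·Σ² = 5/84  (sign +1)
I_A²/I_B² = (1/84)/(5/84) = 1/5

1/5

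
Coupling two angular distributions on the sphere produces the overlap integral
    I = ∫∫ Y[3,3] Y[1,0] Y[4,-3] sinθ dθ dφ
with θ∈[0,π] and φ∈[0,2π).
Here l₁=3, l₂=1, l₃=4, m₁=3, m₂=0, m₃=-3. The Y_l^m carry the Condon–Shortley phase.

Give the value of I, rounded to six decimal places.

Rules hold: Σm=0, L=8 even, 2≤4≤4.
N = 7·3·9 = 189
Δ = 0!·6!·2!/9! = 1/252
Racah Σ t=0..0: t=0:+1/36 = 1/36
⇒ 3j(3 1 4; 0 0 0)² = 4/63, sgn +1
Racah Σ t=0..0: t=0:+1/720 = 1/720
⇒ 3j(3 1 4; 3 0 -3)² = 1/36, sgn -1
4πI² = N·(3j₀)²·(3jₘ)² = 1/3
I = -1·√(0.333333/4π) = -0.16286750

-0.162868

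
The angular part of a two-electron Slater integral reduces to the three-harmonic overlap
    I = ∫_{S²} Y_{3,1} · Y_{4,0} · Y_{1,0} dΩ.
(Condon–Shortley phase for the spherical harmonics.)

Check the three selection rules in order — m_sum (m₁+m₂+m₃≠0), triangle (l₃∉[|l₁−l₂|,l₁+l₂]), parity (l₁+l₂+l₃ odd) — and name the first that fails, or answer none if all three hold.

Σmᵢ = 1  ✗
l₃∈[|l₁−l₂|,l₁+l₂]=[1,7], have l₃=1
Σlᵢ = 8 ⇒ even

m_sum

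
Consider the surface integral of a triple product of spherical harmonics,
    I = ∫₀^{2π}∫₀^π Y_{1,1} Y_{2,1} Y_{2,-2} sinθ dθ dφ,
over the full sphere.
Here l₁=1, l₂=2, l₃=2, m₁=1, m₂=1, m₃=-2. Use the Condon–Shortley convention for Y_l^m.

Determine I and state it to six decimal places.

Σlᵢ=5 odd — θ-integrand is odd under cosθ→−cosθ; I=0

0.000000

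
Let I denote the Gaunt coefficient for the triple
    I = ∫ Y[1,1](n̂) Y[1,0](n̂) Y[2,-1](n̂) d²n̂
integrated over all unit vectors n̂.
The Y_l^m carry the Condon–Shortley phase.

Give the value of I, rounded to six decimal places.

Rules hold: Σm=0, L=4 even, 0≤2≤2.
N = 3·3·5 = 45
Δ = 0!·2!·2!/5! = 1/30
Racah Σ t=0..0: t=0:+1/1 = 1/1
⇒ 3j(1 1 2; 0 0 0)² = 2/15, sgn +1
Racah Σ t=0..0: t=0:+1/2 = 1/2
⇒ 3j(1 1 2; 1 0 -1)² = 1/10, sgn -1
4πI² = N·(3j₀)²·(3jₘ)² = 3/5
I = -1·√(0.6/4π) = -0.21850969

-0.218510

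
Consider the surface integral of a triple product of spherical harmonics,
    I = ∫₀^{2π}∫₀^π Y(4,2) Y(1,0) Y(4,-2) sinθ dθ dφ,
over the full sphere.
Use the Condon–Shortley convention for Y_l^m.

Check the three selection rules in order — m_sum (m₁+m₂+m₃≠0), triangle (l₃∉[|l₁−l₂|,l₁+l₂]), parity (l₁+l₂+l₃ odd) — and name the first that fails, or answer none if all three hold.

parity

azimuthal sum: 2 + 0 − 2 = 0  ✓
3 ≤ 4 ≤ 5 (triangle on l)  ✓
L = 4 + 1 + 4 = 9 (odd)  ✗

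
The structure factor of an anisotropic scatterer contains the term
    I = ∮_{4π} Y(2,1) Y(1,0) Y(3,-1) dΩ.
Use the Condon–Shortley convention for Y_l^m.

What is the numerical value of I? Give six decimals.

-0.233597

m-sum 0 ✓  L=6 even ✓  1≤3≤3 ✓
Π(2lᵢ+1) = 5×3×7 = 105
triangle coeff Δ(2,1,3) = 1/105
Σ_t [0,0]: t=0:+1/4 = 1/4
(3j)²=3/35 [(2 1 3; 0 0 0)], sign=-1
Σ_t [0,0]: t=0:+1/6 = 1/6
(3j)²=8/105 [(2 1 3; 1 0 -1)], sign=+1
⇒ 4πI² = 24/35
I = (-1)√(24/35/(4π)) = -0.23359668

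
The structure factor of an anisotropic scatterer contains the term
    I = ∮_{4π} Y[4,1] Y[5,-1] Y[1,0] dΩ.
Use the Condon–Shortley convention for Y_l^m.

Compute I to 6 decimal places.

-0.240571

m-sum 0 ✓  L=10 even ✓  1≤1≤9 ✓
Π(2lᵢ+1) = 9×11×3 = 297
triangle coeff Δ(4,5,1) = 1/495
Σ_t [4,4]: t=4:+1/576 = 1/576
(3j)²=5/99 [(4 5 1; 0 0 0)], sign=-1
Σ_t [3,3]: t=3:−1/720 = -1/720
(3j)²=8/165 [(4 5 1; 1 -1 0)], sign=+1
⇒ 4πI² = 8/11
I = (-1)√(8/11/(4π)) = -0.24057125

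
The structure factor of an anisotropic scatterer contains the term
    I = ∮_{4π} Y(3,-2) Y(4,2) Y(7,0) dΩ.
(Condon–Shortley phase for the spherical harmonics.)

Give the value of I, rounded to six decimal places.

Checks pass: Σm=0; 14 even; l₃=7∈[1,7].
(2·3+1)(2·4+1)(2·7+1) = 945
Δ: 0! 6! 8! / 15! → 1/45045
sum: t=0:+1/20736 = 1/20736
3j²(3 4 7; 0 0 0) = Δ·Π!·Σ² = 35/1287  (sign -1)
sum: t=0:+1/172800 = 1/172800
3j²(3 4 7; -2 2 0) = Δ·Π!·Σ² = 7/2145  (sign -1)
combine: 4πI² = 945·35/1287·7/2145 = 1715/20449
take √, sign +1: I = 0.08169418

0.081694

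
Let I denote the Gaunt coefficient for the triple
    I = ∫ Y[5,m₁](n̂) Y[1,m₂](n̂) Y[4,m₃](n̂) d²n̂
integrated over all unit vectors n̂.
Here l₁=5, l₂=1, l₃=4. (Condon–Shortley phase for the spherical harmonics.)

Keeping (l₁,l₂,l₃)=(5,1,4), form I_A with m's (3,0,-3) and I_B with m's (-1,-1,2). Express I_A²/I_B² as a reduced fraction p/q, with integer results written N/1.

Shared (l₁,l₂,l₃)=(5,1,4): N and (l;000)² cancel in I_A²/I_B².
A: Δ = 2!·8!·0!/11! = 1/495; Racah Σ t=1..1: t=1:−1/5040 = -1/5040; ⇒ 3j(5 1 4; 3 0 -3)² = 16/495, sgn +1
B: Δ = 2!·8!·0!/11! = 1/495; Racah Σ t=0..0: t=0:+1/2880 = 1/2880; ⇒ 3j(5 1 4; -1 -1 2)² = 2/165, sgn +1
I_A²/I_B² = (16/495)/(2/165) = 8/3

8/3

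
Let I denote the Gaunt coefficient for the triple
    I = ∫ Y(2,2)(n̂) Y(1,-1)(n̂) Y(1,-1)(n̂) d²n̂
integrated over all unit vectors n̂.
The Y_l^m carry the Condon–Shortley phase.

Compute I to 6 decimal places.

0.309019

Checks pass: Σm=0; 4 even; l₃=1∈[1,3].
(2·2+1)(2·1+1)(2·1+1) = 45
Δ: 2! 2! 0! / 5! → 1/30
sum: t=1:−1/1 = -1/1
3j²(2 1 1; 0 0 0) = Δ·Π!·Σ² = 2/15  (sign +1)
sum: t=0:+1/4 = 1/4
3j²(2 1 1; 2 -1 -1) = Δ·Π!·Σ² = 1/5  (sign +1)
combine: 4πI² = 45·2/15·1/5 = 6/5
take √, sign +1: I = 0.30901936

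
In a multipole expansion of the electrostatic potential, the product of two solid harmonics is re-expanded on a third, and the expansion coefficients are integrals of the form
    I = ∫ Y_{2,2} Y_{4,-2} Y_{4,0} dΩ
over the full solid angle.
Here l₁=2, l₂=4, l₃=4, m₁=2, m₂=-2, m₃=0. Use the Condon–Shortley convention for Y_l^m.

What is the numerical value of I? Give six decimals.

Rules hold: Σm=0, L=10 even, 2≤4≤6.
N = 5·9·9 = 405
Δ = 2!·2!·6!/11! = 1/13860
Racah Σ t=0..2: t=0:+1/192 t=1:−1/36 t=2:+1/192 = -5/288
⇒ 3j(2 4 4; 0 0 0)² = 20/693, sgn -1
Racah Σ t=0..0: t=0:+1/192 = 1/192
⇒ 3j(2 4 4; 2 -2 0)² = 3/77, sgn +1
4πI² = N·(3j₀)²·(3jₘ)² = 2700/5929
I = -1·√(0.455389/4π) = -0.19036462

-0.190365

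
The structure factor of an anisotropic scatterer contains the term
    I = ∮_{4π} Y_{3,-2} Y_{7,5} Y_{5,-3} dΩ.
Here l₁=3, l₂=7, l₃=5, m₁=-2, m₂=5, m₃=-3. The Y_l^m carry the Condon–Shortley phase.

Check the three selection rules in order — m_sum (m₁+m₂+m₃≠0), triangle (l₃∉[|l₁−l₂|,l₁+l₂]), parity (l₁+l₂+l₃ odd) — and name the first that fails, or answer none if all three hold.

parity

Σmᵢ = 0  ✓
l₃∈[|l₁−l₂|,l₁+l₂]=[4,10], have l₃=5  ✓
Σlᵢ = 15 ⇒ odd  ✗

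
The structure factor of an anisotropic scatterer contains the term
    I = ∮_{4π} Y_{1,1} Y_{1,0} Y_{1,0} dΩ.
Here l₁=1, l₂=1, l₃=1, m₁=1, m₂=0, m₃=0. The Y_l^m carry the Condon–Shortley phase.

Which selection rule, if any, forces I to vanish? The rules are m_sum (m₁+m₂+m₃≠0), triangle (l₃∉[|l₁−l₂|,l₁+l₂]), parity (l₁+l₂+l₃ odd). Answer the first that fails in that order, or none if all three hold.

m_sum

Σmᵢ = 1  ✗
l₃∈[|l₁−l₂|,l₁+l₂]=[0,2], have l₃=1
Σlᵢ = 3 ⇒ odd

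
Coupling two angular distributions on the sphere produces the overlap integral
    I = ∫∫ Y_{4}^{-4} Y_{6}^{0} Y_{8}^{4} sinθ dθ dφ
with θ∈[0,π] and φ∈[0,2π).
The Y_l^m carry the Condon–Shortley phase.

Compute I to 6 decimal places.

-0.169682

Rules hold: Σm=0, L=18 even, 2≤8≤10.
N = 9·13·17 = 1989
Δ = 2!·6!·10!/19! = 1/23279256
Racah Σ t=0..2: t=0:+1/1658880 t=1:−1/518400 t=2:+1/1658880 = -1/1382400
⇒ 3j(4 6 8; 0 0 0)² = 504/46189, sgn -1
Racah Σ t=2..2: t=2:+1/24883200 = 1/24883200
⇒ 3j(4 6 8; -4 0 4)² = 70/4199, sgn +1
4πI² = N·(3j₀)²·(3jₘ)² = 317520/877591
I = -1·√(0.361809/4π) = -0.16968151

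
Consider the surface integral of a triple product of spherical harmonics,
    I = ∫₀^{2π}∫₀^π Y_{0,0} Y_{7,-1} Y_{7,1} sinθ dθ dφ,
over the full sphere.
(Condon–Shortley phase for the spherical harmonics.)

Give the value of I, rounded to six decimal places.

-0.282095

Checks pass: Σm=0; 14 even; l₃=7∈[7,7].
(2·0+1)(2·7+1)(2·7+1) = 225
Δ: 0! 0! 14! / 15! → 1/15
sum: t=0:+1/25401600 = 1/25401600
3j²(0 7 7; 0 0 0) = Δ·Π!·Σ² = 1/15  (sign -1)
sum: t=0:+1/29030400 = 1/29030400
3j²(0 7 7; 0 -1 1) = Δ·Π!·Σ² = 1/15  (sign +1)
combine: 4πI² = 225·1/15·1/15 = 1/1
take √, sign -1: I = -0.28209479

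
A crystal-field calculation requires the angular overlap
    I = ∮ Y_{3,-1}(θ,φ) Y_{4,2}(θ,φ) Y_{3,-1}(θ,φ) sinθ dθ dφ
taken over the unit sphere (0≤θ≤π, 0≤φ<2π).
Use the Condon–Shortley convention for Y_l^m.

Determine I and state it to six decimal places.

0.162193

m-sum 0 ✓  L=10 even ✓  1≤3≤7 ✓
Π(2lᵢ+1) = 7×9×7 = 441
triangle coeff Δ(3,4,3) = 1/34650
Σ_t [1,3]: t=1:−1/72 t=2:+1/16 t=3:−1/72 = 5/144
(3j)²=2/77 [(3 4 3; 0 0 0)], sign=-1
Σ_t [2,4]: t=2:+1/192 t=3:−1/36 t=4:+1/192 = -5/288
(3j)²=20/693 [(3 4 3; -1 2 -1)], sign=-1
⇒ 4πI² = 40/121
I = (+1)√(40/121/(4π)) = 0.16219310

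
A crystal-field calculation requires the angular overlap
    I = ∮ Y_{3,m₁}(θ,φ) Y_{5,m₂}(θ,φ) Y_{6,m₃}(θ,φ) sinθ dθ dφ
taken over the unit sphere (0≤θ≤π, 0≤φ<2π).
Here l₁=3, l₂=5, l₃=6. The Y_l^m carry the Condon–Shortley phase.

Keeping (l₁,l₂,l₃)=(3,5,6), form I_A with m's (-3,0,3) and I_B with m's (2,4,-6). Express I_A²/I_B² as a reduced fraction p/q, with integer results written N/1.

28/33

Same 3,5,6: normalisation and zero-m 3j drop out of the ratio.
A: Δ: 2! 4! 8! / 15! → 1/675675; sum: t=2:+1/34560 = 1/34560; 3j²(3 5 6; -3 0 3) = Δ·Π!·Σ² = 4/143  (sign -1)
B: Δ: 2! 4! 8! / 15! → 1/675675; sum: t=1:−1/967680 = -1/967680; 3j²(3 5 6; 2 4 -6) = Δ·Π!·Σ² = 3/91  (sign -1)
I_A²/I_B² = (4/143)/(3/91) = 28/33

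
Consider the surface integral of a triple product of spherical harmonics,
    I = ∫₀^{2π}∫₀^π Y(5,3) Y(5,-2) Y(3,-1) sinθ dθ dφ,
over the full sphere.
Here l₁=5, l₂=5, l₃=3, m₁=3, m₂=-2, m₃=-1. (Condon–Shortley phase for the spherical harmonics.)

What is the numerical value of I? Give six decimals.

l₁+l₂+l₃=13 is odd: 3j(l;000)=0 ⇒ I=0

0.000000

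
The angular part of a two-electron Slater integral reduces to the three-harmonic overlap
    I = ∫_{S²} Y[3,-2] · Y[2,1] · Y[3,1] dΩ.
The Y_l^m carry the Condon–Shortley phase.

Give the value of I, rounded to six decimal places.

0.162868

Rules hold: Σm=0, L=8 even, 1≤3≤5.
N = 7·5·7 = 245
Δ = 2!·4!·2!/9! = 1/3780
Racah Σ t=0..2: t=0:+1/24 t=1:−1/4 t=2:+1/24 = -1/6
⇒ 3j(3 2 3; 0 0 0)² = 4/105, sgn +1
Racah Σ t=1..2: t=1:−1/48 t=2:+1/12 = 1/16
⇒ 3j(3 2 3; -2 1 1)² = 1/28, sgn +1
4πI² = N·(3j₀)²·(3jₘ)² = 1/3
I = +1·√(0.333333/4π) = 0.16286750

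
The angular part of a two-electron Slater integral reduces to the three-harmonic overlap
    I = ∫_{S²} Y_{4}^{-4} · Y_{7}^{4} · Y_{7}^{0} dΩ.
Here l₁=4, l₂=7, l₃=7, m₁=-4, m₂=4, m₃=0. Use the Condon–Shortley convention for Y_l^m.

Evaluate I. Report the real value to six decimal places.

0.148272

Rules hold: Σm=0, L=18 even, 3≤7≤11.
N = 9·15·15 = 2025
Δ = 4!·4!·10!/19! = 1/58198140
Racah Σ t=0..4: t=0:+1/17418240 t=1:−1/622080 t=2:+1/230400 t=3:−1/622080 t=4:+1/17418240 = 1/806400
⇒ 3j(4 7 7; 0 0 0)² = 2268/230945, sgn -1
Racah Σ t=4..4: t=4:+1/17418240 = 1/17418240
⇒ 3j(4 7 7; -4 4 0)² = 175/12597, sgn -1
4πI² = N·(3j₀)²·(3jₘ)² = 53581500/193947611
I = +1·√(0.276268/4π) = 0.14827239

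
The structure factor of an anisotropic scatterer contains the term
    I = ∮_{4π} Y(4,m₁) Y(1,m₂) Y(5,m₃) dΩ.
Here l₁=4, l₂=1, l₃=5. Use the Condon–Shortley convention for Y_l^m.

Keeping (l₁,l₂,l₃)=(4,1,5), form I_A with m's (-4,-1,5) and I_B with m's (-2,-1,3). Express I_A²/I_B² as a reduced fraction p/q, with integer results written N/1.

l's match ⇒ only the (l;m) 3-j factors differ between A and B.
A: triangle coeff Δ(4,1,5) = 1/495; Σ_t [0,0]: t=0:+1/80640 = 1/80640; (3j)²=1/11 [(4 1 5; -4 -1 5)], sign=+1
B: triangle coeff Δ(4,1,5) = 1/495; Σ_t [0,0]: t=0:+1/2880 = 1/2880; (3j)²=28/495 [(4 1 5; -2 -1 3)], sign=+1
I_A²/I_B² = (1/11)/(28/495) = 45/28

45/28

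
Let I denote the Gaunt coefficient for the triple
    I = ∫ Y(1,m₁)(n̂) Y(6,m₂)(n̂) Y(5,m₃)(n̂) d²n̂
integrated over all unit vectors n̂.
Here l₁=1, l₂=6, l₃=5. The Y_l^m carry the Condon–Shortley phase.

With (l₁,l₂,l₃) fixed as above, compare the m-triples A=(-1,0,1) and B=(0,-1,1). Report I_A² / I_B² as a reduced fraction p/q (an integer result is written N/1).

3/7

l's match ⇒ only the (l;m) 3-j factors differ between A and B.
A: triangle coeff Δ(1,6,5) = 1/858; Σ_t [2,2]: t=2:+1/34560 = 1/34560; (3j)²=5/286 [(1 6 5; -1 0 1)], sign=+1
B: triangle coeff Δ(1,6,5) = 1/858; Σ_t [1,1]: t=1:−1/17280 = -1/17280; (3j)²=35/858 [(1 6 5; 0 -1 1)], sign=-1
I_A²/I_B² = (5/286)/(35/858) = 3/7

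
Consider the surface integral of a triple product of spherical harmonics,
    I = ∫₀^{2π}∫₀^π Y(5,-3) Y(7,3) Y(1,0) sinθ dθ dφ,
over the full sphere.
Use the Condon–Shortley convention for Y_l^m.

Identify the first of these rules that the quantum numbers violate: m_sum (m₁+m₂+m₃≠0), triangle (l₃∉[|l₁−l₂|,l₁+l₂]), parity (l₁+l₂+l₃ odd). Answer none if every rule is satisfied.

Σmᵢ = 0  ✓
l₃∈[|l₁−l₂|,l₁+l₂]=[2,12], have l₃=1  ✗
Σlᵢ = 13 ⇒ odd

triangle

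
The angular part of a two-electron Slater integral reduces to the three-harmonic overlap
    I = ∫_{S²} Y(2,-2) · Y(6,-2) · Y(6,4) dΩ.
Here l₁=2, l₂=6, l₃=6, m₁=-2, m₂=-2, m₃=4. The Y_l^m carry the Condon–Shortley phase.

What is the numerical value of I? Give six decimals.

-0.153870

Rules hold: Σm=0, L=14 even, 4≤6≤8.
N = 5·13·13 = 845
Δ = 2!·2!·10!/15! = 1/90090
Racah Σ t=0..2: t=0:+1/69120 t=1:−1/14400 t=2:+1/69120 = -7/172800
⇒ 3j(2 6 6; 0 0 0)² = 14/715, sgn -1
Racah Σ t=2..2: t=2:+1/322560 = 1/322560
⇒ 3j(2 6 6; -2 -2 4)² = 18/1001, sgn +1
4πI² = N·(3j₀)²·(3jₘ)² = 36/121
I = -1·√(0.297521/4π) = -0.15386989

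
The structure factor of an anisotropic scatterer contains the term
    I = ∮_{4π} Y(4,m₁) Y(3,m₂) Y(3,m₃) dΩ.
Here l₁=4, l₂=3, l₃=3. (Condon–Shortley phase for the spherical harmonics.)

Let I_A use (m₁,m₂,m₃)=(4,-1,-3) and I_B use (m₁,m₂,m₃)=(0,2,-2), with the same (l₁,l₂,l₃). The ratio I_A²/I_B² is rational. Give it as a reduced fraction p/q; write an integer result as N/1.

Shared (l₁,l₂,l₃)=(4,3,3): N and (l;000)² cancel in I_A²/I_B².
A: Δ = 4!·4!·2!/11! = 1/34650; Racah Σ t=0..0: t=0:+1/1152 = 1/1152; ⇒ 3j(4 3 3; 4 -1 -3)² = 1/33, sgn +1
B: Δ = 4!·4!·2!/11! = 1/34650; Racah Σ t=3..4: t=3:−1/72 t=4:+1/576 = -7/576; ⇒ 3j(4 3 3; 0 2 -2)² = 7/198, sgn +1
I_A²/I_B² = (1/33)/(7/198) = 6/7

6/7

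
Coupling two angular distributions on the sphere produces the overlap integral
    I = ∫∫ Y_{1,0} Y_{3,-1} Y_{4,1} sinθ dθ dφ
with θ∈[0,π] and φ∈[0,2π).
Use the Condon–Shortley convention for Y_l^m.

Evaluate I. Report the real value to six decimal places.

-0.238414

Rules hold: Σm=0, L=8 even, 2≤4≤4.
N = 3·7·9 = 189
Δ = 0!·2!·6!/9! = 1/252
Racah Σ t=0..0: t=0:+1/36 = 1/36
⇒ 3j(1 3 4; 0 0 0)² = 4/63, sgn +1
Racah Σ t=0..0: t=0:+1/48 = 1/48
⇒ 3j(1 3 4; 0 -1 1)² = 5/84, sgn -1
4πI² = N·(3j₀)²·(3jₘ)² = 5/7
I = -1·√(0.714286/4π) = -0.23841361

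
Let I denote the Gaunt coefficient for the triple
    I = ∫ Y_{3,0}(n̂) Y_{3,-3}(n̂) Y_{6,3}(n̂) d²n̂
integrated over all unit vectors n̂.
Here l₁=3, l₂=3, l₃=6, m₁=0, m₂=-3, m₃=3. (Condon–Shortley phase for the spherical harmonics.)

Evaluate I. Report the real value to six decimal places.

m-sum 0 ✓  L=12 even ✓  0≤6≤6 ✓
Π(2lᵢ+1) = 7×7×13 = 637
triangle coeff Δ(3,3,6) = 1/12012
Σ_t [0,0]: t=0:+1/1296 = 1/1296
(3j)²=100/3003 [(3 3 6; 0 0 0)], sign=+1
Σ_t [0,0]: t=0:+1/25920 = 1/25920
(3j)²=1/143 [(3 3 6; 0 -3 3)], sign=-1
⇒ 4πI² = 700/4719
I = (-1)√(700/4719/(4π)) = -0.10864734

-0.108647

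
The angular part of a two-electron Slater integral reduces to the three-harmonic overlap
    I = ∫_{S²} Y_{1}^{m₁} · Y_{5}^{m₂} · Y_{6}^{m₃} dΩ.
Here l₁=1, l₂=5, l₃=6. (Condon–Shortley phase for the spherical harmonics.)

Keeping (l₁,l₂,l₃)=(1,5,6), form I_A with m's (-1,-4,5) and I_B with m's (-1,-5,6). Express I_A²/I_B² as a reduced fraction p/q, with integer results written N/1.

Same 1,5,6: normalisation and zero-m 3j drop out of the ratio.
A: Δ: 0! 2! 10! / 13! → 1/858; sum: t=0:+1/725760 = 1/725760; 3j²(1 5 6; -1 -4 5) = Δ·Π!·Σ² = 5/78  (sign -1)
B: Δ: 0! 2! 10! / 13! → 1/858; sum: t=0:+1/7257600 = 1/7257600; 3j²(1 5 6; -1 -5 6) = Δ·Π!·Σ² = 1/13  (sign +1)
I_A²/I_B² = (5/78)/(1/13) = 5/6

5/6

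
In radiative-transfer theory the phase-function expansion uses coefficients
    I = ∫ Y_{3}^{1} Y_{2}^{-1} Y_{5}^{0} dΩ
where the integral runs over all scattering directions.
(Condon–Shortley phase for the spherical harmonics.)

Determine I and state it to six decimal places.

0.169433

Rules hold: Σm=0, L=10 even, 1≤5≤5.
N = 7·5·11 = 385
Δ = 0!·6!·4!/11! = 1/2310
Racah Σ t=0..0: t=0:+1/144 = 1/144
⇒ 3j(3 2 5; 0 0 0)² = 10/231, sgn -1
Racah Σ t=0..0: t=0:+1/288 = 1/288
⇒ 3j(3 2 5; 1 -1 0)² = 5/231, sgn -1
4πI² = N·(3j₀)²·(3jₘ)² = 250/693
I = +1·√(0.36075/4π) = 0.16943318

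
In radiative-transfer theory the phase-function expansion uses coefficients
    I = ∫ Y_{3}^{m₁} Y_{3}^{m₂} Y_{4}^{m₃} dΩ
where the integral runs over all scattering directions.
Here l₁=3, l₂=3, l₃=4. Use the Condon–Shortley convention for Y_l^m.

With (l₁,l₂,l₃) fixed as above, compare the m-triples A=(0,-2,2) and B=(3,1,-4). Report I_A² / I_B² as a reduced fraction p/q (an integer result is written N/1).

1/14

Shared (l₁,l₂,l₃)=(3,3,4): N and (l;000)² cancel in I_A²/I_B².
A: Δ = 2!·4!·4!/11! = 1/34650; Racah Σ t=0..1: t=0:+1/72 t=1:−1/96 = 1/288; ⇒ 3j(3 3 4; 0 -2 2)² = 1/462, sgn +1
B: Δ = 2!·4!·4!/11! = 1/34650; Racah Σ t=0..0: t=0:+1/1152 = 1/1152; ⇒ 3j(3 3 4; 3 1 -4)² = 1/33, sgn +1
I_A²/I_B² = (1/462)/(1/33) = 1/14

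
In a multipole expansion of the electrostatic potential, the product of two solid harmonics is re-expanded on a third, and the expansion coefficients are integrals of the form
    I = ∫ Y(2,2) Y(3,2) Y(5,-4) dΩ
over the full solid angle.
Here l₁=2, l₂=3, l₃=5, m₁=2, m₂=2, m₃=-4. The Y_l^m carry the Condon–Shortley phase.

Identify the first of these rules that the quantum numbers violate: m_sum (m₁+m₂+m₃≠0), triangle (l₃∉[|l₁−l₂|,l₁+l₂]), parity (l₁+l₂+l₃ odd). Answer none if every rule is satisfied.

m₁+m₂+m₃ = 2 + 2 − 4 = 0  ✓
triangle: |2−3|=1 ≤ l₃=5 ≤ 2+3=5  ✓
parity: l₁+l₂+l₃ = 10 is even  ✓

none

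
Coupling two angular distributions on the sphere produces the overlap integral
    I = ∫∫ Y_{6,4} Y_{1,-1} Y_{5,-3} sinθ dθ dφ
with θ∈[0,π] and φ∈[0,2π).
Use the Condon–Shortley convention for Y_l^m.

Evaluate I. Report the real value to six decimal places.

Rules hold: Σm=0, L=12 even, 5≤5≤7.
N = 13·3·11 = 429
Δ = 2!·10!·0!/13! = 1/858
Racah Σ t=1..1: t=1:−1/14400 = -1/14400
⇒ 3j(6 1 5; 0 0 0)² = 6/143, sgn +1
Racah Σ t=0..0: t=0:+1/161280 = 1/161280
⇒ 3j(6 1 5; 4 -1 -3)² = 15/286, sgn +1
4πI² = N·(3j₀)²·(3jₘ)² = 135/143
I = +1·√(0.944056/4π) = 0.27409047

0.274090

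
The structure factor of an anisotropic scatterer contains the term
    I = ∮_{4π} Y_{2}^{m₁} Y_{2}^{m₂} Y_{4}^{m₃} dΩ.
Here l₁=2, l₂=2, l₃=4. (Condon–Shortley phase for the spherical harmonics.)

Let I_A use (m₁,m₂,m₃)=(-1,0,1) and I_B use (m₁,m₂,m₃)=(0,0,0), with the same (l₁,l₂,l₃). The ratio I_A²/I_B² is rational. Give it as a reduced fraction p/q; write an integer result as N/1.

5/6

l's match ⇒ only the (l;m) 3-j factors differ between A and B.
A: triangle coeff Δ(2,2,4) = 1/630; Σ_t [0,0]: t=0:+1/24 = 1/24; (3j)²=1/21 [(2 2 4; -1 0 1)], sign=-1
B: triangle coeff Δ(2,2,4) = 1/630; Σ_t [0,0]: t=0:+1/16 = 1/16; (3j)²=2/35 [(2 2 4; 0 0 0)], sign=+1
I_A²/I_B² = (1/21)/(2/35) = 5/6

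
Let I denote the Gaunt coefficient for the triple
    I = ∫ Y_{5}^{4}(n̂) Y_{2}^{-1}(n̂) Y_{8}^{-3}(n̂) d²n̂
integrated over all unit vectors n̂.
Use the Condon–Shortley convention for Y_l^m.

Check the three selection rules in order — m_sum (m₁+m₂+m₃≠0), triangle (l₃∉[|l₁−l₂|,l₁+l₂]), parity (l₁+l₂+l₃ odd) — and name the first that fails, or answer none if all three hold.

Σmᵢ = 0  ✓
l₃∈[|l₁−l₂|,l₁+l₂]=[3,7], have l₃=8  ✗
Σlᵢ = 15 ⇒ odd

triangle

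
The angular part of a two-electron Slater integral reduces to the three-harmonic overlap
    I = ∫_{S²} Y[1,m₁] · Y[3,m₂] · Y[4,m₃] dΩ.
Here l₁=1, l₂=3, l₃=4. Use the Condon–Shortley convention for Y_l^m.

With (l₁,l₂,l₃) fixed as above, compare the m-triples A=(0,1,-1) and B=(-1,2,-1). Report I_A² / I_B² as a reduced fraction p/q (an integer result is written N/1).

Same 1,3,4: normalisation and zero-m 3j drop out of the ratio.
A: Δ: 0! 2! 6! / 9! → 1/252; sum: t=0:+1/48 = 1/48; 3j²(1 3 4; 0 1 -1) = Δ·Π!·Σ² = 5/84  (sign -1)
B: Δ: 0! 2! 6! / 9! → 1/252; sum: t=0:+1/240 = 1/240; 3j²(1 3 4; -1 2 -1) = Δ·Π!·Σ² = 1/84  (sign -1)
I_A²/I_B² = (5/84)/(1/84) = 5/1

5/1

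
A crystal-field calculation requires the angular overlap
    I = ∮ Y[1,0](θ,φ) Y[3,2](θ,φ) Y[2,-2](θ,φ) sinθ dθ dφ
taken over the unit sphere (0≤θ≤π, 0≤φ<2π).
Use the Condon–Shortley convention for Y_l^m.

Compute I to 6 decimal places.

0.184674

Checks pass: Σm=0; 6 even; l₃=2∈[2,4].
(2·1+1)(2·3+1)(2·2+1) = 105
Δ: 2! 0! 4! / 7! → 1/105
sum: t=1:−1/4 = -1/4
3j²(1 3 2; 0 0 0) = Δ·Π!·Σ² = 3/35  (sign -1)
sum: t=1:−1/24 = -1/24
3j²(1 3 2; 0 2 -2) = Δ·Π!·Σ² = 1/21  (sign -1)
combine: 4πI² = 105·3/35·1/21 = 3/7
take √, sign +1: I = 0.18467439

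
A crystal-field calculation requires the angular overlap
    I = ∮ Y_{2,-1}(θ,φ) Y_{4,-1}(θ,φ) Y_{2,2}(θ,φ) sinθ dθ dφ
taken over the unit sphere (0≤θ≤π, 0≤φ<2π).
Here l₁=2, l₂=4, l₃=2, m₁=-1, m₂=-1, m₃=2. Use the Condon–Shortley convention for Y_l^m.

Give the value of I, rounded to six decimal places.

-0.090112

Rules hold: Σm=0, L=8 even, 2≤2≤6.
N = 5·9·5 = 225
Δ = 4!·0!·4!/9! = 1/630
Racah Σ t=2..2: t=2:+1/16 = 1/16
⇒ 3j(2 4 2; 0 0 0)² = 2/35, sgn +1
Racah Σ t=3..3: t=3:−1/144 = -1/144
⇒ 3j(2 4 2; -1 -1 2)² = 1/126, sgn -1
4πI² = N·(3j₀)²·(3jₘ)² = 5/49
I = -1·√(0.102041/4π) = -0.09011188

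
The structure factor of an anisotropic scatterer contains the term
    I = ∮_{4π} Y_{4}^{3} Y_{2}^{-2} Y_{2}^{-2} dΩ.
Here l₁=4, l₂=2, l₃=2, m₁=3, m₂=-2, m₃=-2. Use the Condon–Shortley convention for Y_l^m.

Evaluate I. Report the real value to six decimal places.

0.000000

Σmᵢ = -1 ≠ 0, so the φ-integral vanishes; I = 0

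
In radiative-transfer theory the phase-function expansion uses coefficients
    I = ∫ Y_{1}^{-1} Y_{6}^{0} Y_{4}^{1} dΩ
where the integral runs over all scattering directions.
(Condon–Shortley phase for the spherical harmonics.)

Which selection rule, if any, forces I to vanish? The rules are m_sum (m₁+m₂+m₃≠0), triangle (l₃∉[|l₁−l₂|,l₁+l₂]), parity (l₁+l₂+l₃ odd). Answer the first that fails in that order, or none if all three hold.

m₁+m₂+m₃ = -1 + 0 + 1 = 0  ✓
triangle: |1−6|=5 ≤ l₃=4 ≤ 1+6=7  ✗
parity: l₁+l₂+l₃ = 11 is odd

triangle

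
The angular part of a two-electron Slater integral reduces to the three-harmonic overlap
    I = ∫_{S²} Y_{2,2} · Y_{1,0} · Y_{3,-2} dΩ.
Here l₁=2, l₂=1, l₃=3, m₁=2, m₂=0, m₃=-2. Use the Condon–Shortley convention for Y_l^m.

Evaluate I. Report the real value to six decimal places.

0.184674

Checks pass: Σm=0; 6 even; l₃=3∈[1,3].
(2·2+1)(2·1+1)(2·3+1) = 105
Δ: 0! 4! 2! / 7! → 1/105
sum: t=0:+1/4 = 1/4
3j²(2 1 3; 0 0 0) = Δ·Π!·Σ² = 3/35  (sign -1)
sum: t=0:+1/24 = 1/24
3j²(2 1 3; 2 0 -2) = Δ·Π!·Σ² = 1/21  (sign -1)
combine: 4πI² = 105·3/35·1/21 = 3/7
take √, sign +1: I = 0.18467439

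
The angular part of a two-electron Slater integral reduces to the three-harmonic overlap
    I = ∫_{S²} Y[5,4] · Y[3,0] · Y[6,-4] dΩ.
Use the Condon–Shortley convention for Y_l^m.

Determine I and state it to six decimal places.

m-sum 0 ✓  L=14 even ✓  2≤6≤8 ✓
Π(2lᵢ+1) = 11×7×13 = 1001
triangle coeff Δ(5,3,6) = 1/675675
Σ_t [0,2]: t=0:+1/8640 t=1:−1/2304 t=2:+1/8640 = -7/34560
(3j)²=7/429 [(5 3 6; 0 0 0)], sign=-1
Σ_t [0,1]: t=0:+1/60480 t=1:−1/161280 = 1/96768
(3j)²=15/1001 [(5 3 6; 4 0 -4)], sign=+1
⇒ 4πI² = 35/143
I = (-1)√(35/143/(4π)) = -0.13956004

-0.139560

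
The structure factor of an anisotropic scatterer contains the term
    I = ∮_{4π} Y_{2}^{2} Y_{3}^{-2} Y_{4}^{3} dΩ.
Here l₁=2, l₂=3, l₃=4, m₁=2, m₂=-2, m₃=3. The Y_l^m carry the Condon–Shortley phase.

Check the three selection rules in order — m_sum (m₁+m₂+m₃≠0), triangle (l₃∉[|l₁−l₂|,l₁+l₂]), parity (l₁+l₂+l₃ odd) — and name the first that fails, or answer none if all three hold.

m₁+m₂+m₃ = 2 − 2 + 3 = 3  ✗
triangle: |2−3|=1 ≤ l₃=4 ≤ 2+3=5
parity: l₁+l₂+l₃ = 9 is odd

m_sum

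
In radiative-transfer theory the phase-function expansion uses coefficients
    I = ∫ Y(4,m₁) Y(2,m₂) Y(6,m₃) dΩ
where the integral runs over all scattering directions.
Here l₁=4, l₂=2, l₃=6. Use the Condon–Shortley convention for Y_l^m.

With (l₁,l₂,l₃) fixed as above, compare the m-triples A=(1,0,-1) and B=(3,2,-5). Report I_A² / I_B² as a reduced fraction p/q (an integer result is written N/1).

l's match ⇒ only the (l;m) 3-j factors differ between A and B.
A: triangle coeff Δ(4,2,6) = 1/6435; Σ_t [0,0]: t=0:+1/2880 = 1/2880; (3j)²=14/429 [(4 2 6; 1 0 -1)], sign=-1
B: triangle coeff Δ(4,2,6) = 1/6435; Σ_t [0,0]: t=0:+1/120960 = 1/120960; (3j)²=2/39 [(4 2 6; 3 2 -5)], sign=-1
I_A²/I_B² = (14/429)/(2/39) = 7/11

7/11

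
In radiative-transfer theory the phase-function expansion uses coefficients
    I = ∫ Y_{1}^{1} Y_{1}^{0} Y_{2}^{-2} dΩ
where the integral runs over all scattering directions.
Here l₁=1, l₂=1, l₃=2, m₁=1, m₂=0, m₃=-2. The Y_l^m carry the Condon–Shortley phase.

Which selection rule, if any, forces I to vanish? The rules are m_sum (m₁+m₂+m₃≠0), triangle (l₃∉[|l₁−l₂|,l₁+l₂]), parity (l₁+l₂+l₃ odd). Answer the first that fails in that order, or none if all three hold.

azimuthal sum: 1 + 0 − 2 = -1  ✗
0 ≤ 2 ≤ 2 (triangle on l)
L = 1 + 1 + 2 = 4 (even)

m_sum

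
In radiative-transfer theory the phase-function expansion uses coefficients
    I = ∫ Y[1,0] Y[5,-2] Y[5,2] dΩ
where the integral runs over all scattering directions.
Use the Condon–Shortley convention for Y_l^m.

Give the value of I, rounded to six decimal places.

0.000000

Σlᵢ=11 odd — θ-integrand is odd under cosθ→−cosθ; I=0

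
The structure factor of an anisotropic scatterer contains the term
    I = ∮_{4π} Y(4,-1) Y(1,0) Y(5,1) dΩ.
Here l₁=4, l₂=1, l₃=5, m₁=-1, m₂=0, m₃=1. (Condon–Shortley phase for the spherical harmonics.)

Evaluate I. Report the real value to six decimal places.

Rules hold: Σm=0, L=10 even, 3≤5≤5.
N = 9·3·11 = 297
Δ = 0!·8!·2!/11! = 1/495
Racah Σ t=0..0: t=0:+1/576 = 1/576
⇒ 3j(4 1 5; 0 0 0)² = 5/99, sgn -1
Racah Σ t=0..0: t=0:+1/720 = 1/720
⇒ 3j(4 1 5; -1 0 1)² = 8/165, sgn +1
4πI² = N·(3j₀)²·(3jₘ)² = 8/11
I = -1·√(0.727273/4π) = -0.24057125

-0.240571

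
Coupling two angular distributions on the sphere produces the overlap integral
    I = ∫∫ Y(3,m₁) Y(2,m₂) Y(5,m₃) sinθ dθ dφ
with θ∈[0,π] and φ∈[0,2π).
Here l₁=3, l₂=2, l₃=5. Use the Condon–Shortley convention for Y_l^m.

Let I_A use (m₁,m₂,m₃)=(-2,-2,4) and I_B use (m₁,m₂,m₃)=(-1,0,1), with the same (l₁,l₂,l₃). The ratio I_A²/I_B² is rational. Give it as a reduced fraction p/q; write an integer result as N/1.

Shared (l₁,l₂,l₃)=(3,2,5): N and (l;000)² cancel in I_A²/I_B².
A: Δ = 0!·6!·4!/11! = 1/2310; Racah Σ t=0..0: t=0:+1/2880 = 1/2880; ⇒ 3j(3 2 5; -2 -2 4)² = 3/55, sgn -1
B: Δ = 0!·6!·4!/11! = 1/2310; Racah Σ t=0..0: t=0:+1/192 = 1/192; ⇒ 3j(3 2 5; -1 0 1)² = 3/77, sgn +1
I_A²/I_B² = (3/55)/(3/77) = 7/5

7/5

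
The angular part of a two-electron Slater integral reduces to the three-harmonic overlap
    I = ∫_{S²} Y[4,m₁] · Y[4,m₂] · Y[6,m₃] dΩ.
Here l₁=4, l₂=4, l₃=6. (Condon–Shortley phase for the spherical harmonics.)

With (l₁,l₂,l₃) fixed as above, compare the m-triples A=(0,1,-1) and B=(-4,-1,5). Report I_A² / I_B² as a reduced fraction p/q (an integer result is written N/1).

35/132

l's match ⇒ only the (l;m) 3-j factors differ between A and B.
A: triangle coeff Δ(4,4,6) = 1/1261260; Σ_t [0,2]: t=0:+1/11520 t=1:−1/1728 t=2:+1/3456 = -7/34560; (3j)²=7/858 [(4 4 6; 0 1 -1)], sign=+1
B: triangle coeff Δ(4,4,6) = 1/1261260; Σ_t [2,2]: t=2:+1/172800 = 1/172800; (3j)²=2/65 [(4 4 6; -4 -1 5)], sign=-1
I_A²/I_B² = (7/858)/(2/65) = 35/132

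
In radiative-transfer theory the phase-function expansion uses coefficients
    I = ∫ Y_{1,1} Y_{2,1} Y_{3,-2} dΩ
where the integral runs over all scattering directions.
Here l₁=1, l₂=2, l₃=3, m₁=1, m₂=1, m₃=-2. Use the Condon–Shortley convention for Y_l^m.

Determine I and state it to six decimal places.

m-sum 0 ✓  L=6 even ✓  1≤3≤3 ✓
Π(2lᵢ+1) = 3×5×7 = 105
triangle coeff Δ(1,2,3) = 1/105
Σ_t [0,0]: t=0:+1/4 = 1/4
(3j)²=3/35 [(1 2 3; 0 0 0)], sign=-1
Σ_t [0,0]: t=0:+1/12 = 1/12
(3j)²=2/21 [(1 2 3; 1 1 -2)], sign=-1
⇒ 4πI² = 6/7
I = (+1)√(6/7/(4π)) = 0.26116903

0.261169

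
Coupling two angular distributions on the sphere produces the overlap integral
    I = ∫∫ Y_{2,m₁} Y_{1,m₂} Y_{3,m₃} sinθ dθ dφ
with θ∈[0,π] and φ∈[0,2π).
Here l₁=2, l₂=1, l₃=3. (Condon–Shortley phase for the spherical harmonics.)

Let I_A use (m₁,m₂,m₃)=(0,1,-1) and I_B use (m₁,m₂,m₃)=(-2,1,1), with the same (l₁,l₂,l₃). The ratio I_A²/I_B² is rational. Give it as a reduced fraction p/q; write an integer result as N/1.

6/1

Same 2,1,3: normalisation and zero-m 3j drop out of the ratio.
A: Δ: 0! 4! 2! / 7! → 1/105; sum: t=0:+1/8 = 1/8; 3j²(2 1 3; 0 1 -1) = Δ·Π!·Σ² = 2/35  (sign +1)
B: Δ: 0! 4! 2! / 7! → 1/105; sum: t=0:+1/48 = 1/48; 3j²(2 1 3; -2 1 1) = Δ·Π!·Σ² = 1/105  (sign +1)
I_A²/I_B² = (2/35)/(1/105) = 6/1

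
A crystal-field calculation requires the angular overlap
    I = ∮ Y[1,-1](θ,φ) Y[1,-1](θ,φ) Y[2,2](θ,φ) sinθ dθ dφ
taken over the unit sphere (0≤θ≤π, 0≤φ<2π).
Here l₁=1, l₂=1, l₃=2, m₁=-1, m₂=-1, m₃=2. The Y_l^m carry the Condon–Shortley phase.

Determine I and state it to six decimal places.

0.309019

Rules hold: Σm=0, L=4 even, 0≤2≤2.
N = 3·3·5 = 45
Δ = 0!·2!·2!/5! = 1/30
Racah Σ t=0..0: t=0:+1/1 = 1/1
⇒ 3j(1 1 2; 0 0 0)² = 2/15, sgn +1
Racah Σ t=0..0: t=0:+1/4 = 1/4
⇒ 3j(1 1 2; -1 -1 2)² = 1/5, sgn +1
4πI² = N·(3j₀)²·(3jₘ)² = 6/5
I = +1·√(1.2/4π) = 0.30901936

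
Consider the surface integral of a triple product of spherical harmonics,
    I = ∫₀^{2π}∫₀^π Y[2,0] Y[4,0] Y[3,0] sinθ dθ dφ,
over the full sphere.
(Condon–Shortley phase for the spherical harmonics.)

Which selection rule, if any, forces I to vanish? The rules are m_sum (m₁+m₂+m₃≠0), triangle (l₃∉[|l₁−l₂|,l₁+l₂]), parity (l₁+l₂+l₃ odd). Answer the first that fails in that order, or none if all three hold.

parity

m₁+m₂+m₃ = 0 + 0 + 0 = 0  ✓
triangle: |2−4|=2 ≤ l₃=3 ≤ 2+4=6  ✓
parity: l₁+l₂+l₃ = 9 is odd  ✗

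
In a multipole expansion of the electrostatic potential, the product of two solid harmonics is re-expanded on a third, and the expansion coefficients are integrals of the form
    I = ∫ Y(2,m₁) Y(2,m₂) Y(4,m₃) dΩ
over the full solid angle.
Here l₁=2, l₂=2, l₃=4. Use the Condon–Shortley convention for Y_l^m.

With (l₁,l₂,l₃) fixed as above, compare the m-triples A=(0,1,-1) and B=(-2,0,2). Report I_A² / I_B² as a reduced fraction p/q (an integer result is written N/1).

2/1

l's match ⇒ only the (l;m) 3-j factors differ between A and B.
A: triangle coeff Δ(2,2,4) = 1/630; Σ_t [0,0]: t=0:+1/24 = 1/24; (3j)²=1/21 [(2 2 4; 0 1 -1)], sign=-1
B: triangle coeff Δ(2,2,4) = 1/630; Σ_t [0,0]: t=0:+1/96 = 1/96; (3j)²=1/42 [(2 2 4; -2 0 2)], sign=+1
I_A²/I_B² = (1/21)/(1/42) = 2/1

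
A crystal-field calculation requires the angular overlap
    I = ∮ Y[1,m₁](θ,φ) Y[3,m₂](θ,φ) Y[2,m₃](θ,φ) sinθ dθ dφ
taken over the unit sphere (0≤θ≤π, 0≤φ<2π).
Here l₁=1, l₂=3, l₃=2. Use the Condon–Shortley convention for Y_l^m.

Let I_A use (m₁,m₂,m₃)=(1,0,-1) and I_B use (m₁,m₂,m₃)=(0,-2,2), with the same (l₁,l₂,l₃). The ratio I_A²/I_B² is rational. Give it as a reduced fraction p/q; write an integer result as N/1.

Shared (l₁,l₂,l₃)=(1,3,2): N and (l;000)² cancel in I_A²/I_B².
A: Δ = 2!·0!·4!/7! = 1/105; Racah Σ t=0..0: t=0:+1/12 = 1/12; ⇒ 3j(1 3 2; 1 0 -1)² = 1/35, sgn -1
B: Δ = 2!·0!·4!/7! = 1/105; Racah Σ t=1..1: t=1:−1/24 = -1/24; ⇒ 3j(1 3 2; 0 -2 2)² = 1/21, sgn -1
I_A²/I_B² = (1/35)/(1/21) = 3/5

3/5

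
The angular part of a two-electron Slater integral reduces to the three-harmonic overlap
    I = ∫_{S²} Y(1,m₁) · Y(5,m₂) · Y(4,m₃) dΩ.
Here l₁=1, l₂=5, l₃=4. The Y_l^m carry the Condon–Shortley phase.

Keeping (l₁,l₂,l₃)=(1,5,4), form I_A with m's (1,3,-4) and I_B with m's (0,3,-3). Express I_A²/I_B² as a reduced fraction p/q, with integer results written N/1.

Same 1,5,4: normalisation and zero-m 3j drop out of the ratio.
A: Δ: 2! 0! 8! / 11! → 1/495; sum: t=0:+1/80640 = 1/80640; 3j²(1 5 4; 1 3 -4) = Δ·Π!·Σ² = 1/495  (sign +1)
B: Δ: 2! 0! 8! / 11! → 1/495; sum: t=1:−1/5040 = -1/5040; 3j²(1 5 4; 0 3 -3) = Δ·Π!·Σ² = 16/495  (sign +1)
I_A²/I_B² = (1/495)/(16/495) = 1/16

1/16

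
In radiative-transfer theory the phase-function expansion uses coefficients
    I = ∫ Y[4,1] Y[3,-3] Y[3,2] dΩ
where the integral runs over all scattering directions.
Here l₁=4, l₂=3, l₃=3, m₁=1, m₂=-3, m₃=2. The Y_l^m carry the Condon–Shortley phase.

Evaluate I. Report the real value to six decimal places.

0.140463

m-sum 0 ✓  L=10 even ✓  1≤3≤7 ✓
Π(2lᵢ+1) = 9×7×7 = 441
triangle coeff Δ(4,3,3) = 1/34650
Σ_t [1,3]: t=1:−1/72 t=2:+1/16 t=3:−1/72 = 5/144
(3j)²=2/77 [(4 3 3; 0 0 0)], sign=-1
Σ_t [0,0]: t=0:+1/288 = 1/288
(3j)²=5/231 [(4 3 3; 1 -3 2)], sign=-1
⇒ 4πI² = 30/121
I = (+1)√(30/121/(4π)) = 0.14046335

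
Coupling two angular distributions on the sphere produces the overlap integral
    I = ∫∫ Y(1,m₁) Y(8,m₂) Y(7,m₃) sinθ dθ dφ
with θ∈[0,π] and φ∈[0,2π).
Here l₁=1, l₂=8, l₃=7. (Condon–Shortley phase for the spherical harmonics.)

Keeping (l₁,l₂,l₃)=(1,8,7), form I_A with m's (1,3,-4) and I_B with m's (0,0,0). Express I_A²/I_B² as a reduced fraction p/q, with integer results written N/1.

Shared (l₁,l₂,l₃)=(1,8,7): N and (l;000)² cancel in I_A²/I_B².
A: Δ = 2!·0!·14!/17! = 1/2040; Racah Σ t=0..0: t=0:+1/479001600 = 1/479001600; ⇒ 3j(1 8 7; 1 3 -4)² = 1/204, sgn -1
B: Δ = 2!·0!·14!/17! = 1/2040; Racah Σ t=1..1: t=1:−1/25401600 = -1/25401600; ⇒ 3j(1 8 7; 0 0 0)² = 8/255, sgn +1
I_A²/I_B² = (1/204)/(8/255) = 5/32

5/32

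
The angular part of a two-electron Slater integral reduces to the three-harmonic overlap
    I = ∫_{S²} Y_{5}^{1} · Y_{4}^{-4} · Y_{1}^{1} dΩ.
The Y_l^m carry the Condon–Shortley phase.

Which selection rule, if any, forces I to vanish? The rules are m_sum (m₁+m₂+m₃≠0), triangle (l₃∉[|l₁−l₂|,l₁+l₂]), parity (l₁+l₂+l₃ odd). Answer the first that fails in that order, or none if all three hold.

m_sum

Σmᵢ = -2  ✗
l₃∈[|l₁−l₂|,l₁+l₂]=[1,9], have l₃=1
Σlᵢ = 10 ⇒ even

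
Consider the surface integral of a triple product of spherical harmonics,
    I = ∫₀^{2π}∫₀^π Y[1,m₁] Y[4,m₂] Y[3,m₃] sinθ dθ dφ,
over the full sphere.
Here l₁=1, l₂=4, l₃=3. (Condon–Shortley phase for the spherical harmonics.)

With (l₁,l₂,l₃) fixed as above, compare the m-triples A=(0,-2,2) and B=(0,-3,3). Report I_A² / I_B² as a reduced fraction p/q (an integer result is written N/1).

Same 1,4,3: normalisation and zero-m 3j drop out of the ratio.
A: Δ: 2! 0! 6! / 9! → 1/252; sum: t=1:−1/120 = -1/120; 3j²(1 4 3; 0 -2 2) = Δ·Π!·Σ² = 1/21  (sign +1)
B: Δ: 2! 0! 6! / 9! → 1/252; sum: t=1:−1/720 = -1/720; 3j²(1 4 3; 0 -3 3) = Δ·Π!·Σ² = 1/36  (sign -1)
I_A²/I_B² = (1/21)/(1/36) = 12/7

12/7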